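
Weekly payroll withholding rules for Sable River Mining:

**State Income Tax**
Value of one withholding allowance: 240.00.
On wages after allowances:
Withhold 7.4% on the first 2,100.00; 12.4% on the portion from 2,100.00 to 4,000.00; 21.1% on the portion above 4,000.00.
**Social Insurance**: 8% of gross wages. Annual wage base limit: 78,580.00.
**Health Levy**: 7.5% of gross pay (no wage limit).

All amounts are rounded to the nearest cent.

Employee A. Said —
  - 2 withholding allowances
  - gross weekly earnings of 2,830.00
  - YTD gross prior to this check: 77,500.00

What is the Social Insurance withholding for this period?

Social Insurance: cap 78,580.00 − YTD 77,500.00 = 1,080.00 subject; 8% × 1,080.00 = 86.40

86.40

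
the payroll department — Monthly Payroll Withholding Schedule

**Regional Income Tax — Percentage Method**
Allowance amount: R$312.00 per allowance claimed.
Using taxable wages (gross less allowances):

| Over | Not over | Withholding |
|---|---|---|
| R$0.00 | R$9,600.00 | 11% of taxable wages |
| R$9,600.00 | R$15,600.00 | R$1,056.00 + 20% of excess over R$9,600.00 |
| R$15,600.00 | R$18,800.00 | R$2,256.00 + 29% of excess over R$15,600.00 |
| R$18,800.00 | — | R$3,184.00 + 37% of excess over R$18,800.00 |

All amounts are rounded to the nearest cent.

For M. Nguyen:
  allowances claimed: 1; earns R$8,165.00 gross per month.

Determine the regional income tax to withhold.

R$863.83

Regional Income Tax: taxable = R$8,165.00 − 1×R$312.00 = R$7,853.00
  11% × R$7,853.00 = R$863.83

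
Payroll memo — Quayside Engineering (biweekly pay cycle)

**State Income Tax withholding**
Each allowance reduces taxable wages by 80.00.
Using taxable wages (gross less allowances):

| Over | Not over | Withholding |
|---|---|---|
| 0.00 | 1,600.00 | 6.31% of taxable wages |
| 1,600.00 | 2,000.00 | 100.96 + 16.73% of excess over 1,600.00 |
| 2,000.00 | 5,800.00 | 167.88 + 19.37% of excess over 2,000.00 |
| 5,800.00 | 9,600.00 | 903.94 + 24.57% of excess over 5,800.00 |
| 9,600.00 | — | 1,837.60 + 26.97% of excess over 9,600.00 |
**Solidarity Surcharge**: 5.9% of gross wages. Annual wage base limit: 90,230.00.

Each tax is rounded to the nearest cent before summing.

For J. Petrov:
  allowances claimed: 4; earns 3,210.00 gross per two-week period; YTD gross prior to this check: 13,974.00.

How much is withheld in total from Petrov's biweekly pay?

529.66

State Income Tax: taxable = 3,210.00 − 4×80.00 = 2,890.00
  167.88 + 19.37% × (2,890.00 − 2,000.00) = 167.88 + 19.37% × 890.00 = 340.27
Solidarity Surcharge: 5.9% × 3,210.00 = 189.39
Total: 340.27 + 189.39 = 529.66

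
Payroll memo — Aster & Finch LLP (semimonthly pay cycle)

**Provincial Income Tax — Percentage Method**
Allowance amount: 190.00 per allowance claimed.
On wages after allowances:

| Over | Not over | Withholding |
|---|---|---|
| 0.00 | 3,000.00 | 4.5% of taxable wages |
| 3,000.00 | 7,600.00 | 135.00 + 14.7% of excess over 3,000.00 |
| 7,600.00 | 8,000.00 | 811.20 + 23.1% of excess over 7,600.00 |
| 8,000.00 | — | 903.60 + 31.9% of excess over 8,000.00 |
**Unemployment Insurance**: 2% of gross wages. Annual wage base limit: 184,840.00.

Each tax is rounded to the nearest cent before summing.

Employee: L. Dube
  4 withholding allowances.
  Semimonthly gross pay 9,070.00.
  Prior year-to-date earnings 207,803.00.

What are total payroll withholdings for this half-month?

1,002.49

Provincial Income Tax: taxable = 9,070.00 − 4×190.00 = 8,310.00
  903.60 + 31.9% × (8,310.00 − 8,000.00) = 903.60 + 31.9% × 310.00 = 1,002.49
Unemployment Insurance: YTD 207,803.00 ≥ cap 184,840.00 → 0.00
Total: 1,002.49 + 0.00 = 1,002.49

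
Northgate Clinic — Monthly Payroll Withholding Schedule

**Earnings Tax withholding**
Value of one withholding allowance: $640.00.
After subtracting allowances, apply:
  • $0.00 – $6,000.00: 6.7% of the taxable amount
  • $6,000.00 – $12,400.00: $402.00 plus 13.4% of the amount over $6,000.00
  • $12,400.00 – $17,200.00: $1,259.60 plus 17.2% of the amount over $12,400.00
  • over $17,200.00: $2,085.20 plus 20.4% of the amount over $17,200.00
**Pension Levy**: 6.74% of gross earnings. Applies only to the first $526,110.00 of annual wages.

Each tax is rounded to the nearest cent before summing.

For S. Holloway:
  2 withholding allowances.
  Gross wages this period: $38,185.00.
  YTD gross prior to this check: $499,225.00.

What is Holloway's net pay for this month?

$30,267.93

Earnings Tax: taxable = $38,185.00 − 2×$640.00 = $36,905.00
  $2,085.20 + 20.4% × ($36,905.00 − $17,200.00) = $2,085.20 + 20.4% × $19,705.00 = $6,105.02
Pension Levy: cap $526,110.00 − YTD $499,225.00 = $26,885.00 subject; 6.74% × $26,885.00 = $1,812.05
Total withheld: $6,105.02 + $1,812.05 = $7,917.07
Net pay: $38,185.00 − $7,917.07 = $30,267.93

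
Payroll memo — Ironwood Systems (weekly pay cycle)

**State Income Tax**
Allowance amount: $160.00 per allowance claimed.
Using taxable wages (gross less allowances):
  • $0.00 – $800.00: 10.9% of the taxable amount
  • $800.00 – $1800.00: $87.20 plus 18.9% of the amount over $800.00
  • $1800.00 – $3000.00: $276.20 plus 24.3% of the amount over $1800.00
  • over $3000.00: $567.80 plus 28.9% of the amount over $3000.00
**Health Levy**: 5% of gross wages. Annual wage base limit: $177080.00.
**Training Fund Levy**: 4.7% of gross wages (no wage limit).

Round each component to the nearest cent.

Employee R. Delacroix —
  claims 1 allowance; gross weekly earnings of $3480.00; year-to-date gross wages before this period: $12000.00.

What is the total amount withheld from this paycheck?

$997.84

State Income Tax: taxable = $3480.00 − 1×$160.00 = $3320.00
  $567.80 + 28.9% × ($3320.00 − $3000.00) = $567.80 + 28.9% × $320.00 = $660.28
Health Levy: 5% × $3480.00 = $174.00
Training Fund Levy: 4.7% × $3480.00 = $163.56
Total: $660.28 + $174.00 + $163.56 = $997.84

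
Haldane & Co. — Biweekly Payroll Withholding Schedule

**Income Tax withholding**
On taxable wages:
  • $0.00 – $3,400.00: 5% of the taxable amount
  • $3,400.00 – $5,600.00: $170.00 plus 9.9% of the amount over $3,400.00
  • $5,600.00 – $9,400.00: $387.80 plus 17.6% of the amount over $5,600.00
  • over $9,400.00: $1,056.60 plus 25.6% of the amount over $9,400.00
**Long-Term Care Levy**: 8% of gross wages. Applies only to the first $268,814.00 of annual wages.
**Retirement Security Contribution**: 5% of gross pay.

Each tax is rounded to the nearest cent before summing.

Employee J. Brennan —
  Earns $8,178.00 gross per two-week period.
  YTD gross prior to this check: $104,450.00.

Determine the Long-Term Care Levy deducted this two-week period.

Long-Term Care Levy: 8% × $8,178.00 = $654.24

$654.24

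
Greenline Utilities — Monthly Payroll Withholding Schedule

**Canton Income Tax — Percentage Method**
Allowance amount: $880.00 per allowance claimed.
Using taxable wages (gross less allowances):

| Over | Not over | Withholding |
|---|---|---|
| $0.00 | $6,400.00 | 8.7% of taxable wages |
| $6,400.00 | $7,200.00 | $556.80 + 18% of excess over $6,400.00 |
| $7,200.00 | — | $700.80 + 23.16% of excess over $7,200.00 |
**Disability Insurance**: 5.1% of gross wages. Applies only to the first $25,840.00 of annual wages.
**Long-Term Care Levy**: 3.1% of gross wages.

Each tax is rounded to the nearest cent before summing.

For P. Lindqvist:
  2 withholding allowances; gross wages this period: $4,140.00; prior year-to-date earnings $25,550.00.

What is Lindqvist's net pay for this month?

Canton Income Tax: taxable = $4,140.00 − 2×$880.00 = $2,380.00
  8.7% × $2,380.00 = $207.06
Disability Insurance: cap $25,840.00 − YTD $25,550.00 = $290.00 subject; 5.1% × $290.00 = $14.79
Long-Term Care Levy: 3.1% × $4,140.00 = $128.34
Total withheld: $207.06 + $14.79 + $128.34 = $350.19
Net pay: $4,140.00 − $350.19 = $3,789.81

$3,789.81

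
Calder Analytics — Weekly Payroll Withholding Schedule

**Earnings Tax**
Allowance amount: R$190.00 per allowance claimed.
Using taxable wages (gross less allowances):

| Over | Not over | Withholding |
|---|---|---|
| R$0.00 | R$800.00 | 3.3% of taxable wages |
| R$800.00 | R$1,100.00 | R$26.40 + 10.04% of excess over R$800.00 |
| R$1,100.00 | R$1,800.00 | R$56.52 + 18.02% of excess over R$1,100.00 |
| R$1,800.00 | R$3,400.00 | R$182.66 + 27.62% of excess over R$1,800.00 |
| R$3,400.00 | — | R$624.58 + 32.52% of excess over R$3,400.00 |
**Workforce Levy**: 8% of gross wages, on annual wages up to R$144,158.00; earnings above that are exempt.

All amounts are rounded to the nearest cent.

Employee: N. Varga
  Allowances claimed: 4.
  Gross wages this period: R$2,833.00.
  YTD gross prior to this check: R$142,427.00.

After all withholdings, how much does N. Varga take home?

R$2,436.46

Earnings Tax: taxable = R$2,833.00 − 4×R$190.00 = R$2,073.00
  R$182.66 + 27.62% × (R$2,073.00 − R$1,800.00) = R$182.66 + 27.62% × R$273.00 = R$258.06
Workforce Levy: cap R$144,158.00 − YTD R$142,427.00 = R$1,731.00 subject; 8% × R$1,731.00 = R$138.48
Total withheld: R$258.06 + R$138.48 = R$396.54
Net pay: R$2,833.00 − R$396.54 = R$2,436.46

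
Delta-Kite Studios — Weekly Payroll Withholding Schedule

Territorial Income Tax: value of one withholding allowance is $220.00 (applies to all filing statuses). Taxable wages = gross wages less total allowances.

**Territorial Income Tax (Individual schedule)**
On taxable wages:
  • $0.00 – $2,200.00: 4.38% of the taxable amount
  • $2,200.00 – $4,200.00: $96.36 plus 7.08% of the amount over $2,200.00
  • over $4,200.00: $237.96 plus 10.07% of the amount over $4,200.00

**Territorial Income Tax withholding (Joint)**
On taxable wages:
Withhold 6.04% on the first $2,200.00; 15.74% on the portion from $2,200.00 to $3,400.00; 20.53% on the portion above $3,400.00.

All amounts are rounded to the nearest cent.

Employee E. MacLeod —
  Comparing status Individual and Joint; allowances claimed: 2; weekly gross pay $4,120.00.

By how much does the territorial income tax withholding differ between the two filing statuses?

$178.10

Territorial Income Tax (Individual): taxable = $4,120.00 − 2×$220.00 = $3,680.00
  $96.36 + 7.08% × ($3,680.00 − $2,200.00) = $96.36 + 7.08% × $1,480.00 = $201.14
Territorial Income Tax (Joint): taxable = $4,120.00 − 2×$220.00 = $3,680.00
  $321.76 + 20.53% × ($3,680.00 − $3,400.00) = $321.76 + 20.53% × $280.00 = $379.24
Difference: |$201.14 − $379.24| = $178.10 (higher under Joint)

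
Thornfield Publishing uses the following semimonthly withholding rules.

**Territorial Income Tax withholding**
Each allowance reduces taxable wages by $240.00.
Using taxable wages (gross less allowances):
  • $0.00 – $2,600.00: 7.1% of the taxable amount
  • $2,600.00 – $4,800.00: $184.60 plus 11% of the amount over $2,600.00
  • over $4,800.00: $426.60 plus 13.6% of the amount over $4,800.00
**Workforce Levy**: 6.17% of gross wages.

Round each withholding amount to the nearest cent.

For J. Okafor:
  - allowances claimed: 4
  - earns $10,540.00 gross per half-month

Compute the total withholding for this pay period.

$1,727.00

Territorial Income Tax: taxable = $10,540.00 − 4×$240.00 = $9,580.00
  $426.60 + 13.6% × ($9,580.00 − $4,800.00) = $426.60 + 13.6% × $4,780.00 = $1,076.68
Workforce Levy: 6.17% × $10,540.00 = $650.32
Total: $1,076.68 + $650.32 = $1,727.00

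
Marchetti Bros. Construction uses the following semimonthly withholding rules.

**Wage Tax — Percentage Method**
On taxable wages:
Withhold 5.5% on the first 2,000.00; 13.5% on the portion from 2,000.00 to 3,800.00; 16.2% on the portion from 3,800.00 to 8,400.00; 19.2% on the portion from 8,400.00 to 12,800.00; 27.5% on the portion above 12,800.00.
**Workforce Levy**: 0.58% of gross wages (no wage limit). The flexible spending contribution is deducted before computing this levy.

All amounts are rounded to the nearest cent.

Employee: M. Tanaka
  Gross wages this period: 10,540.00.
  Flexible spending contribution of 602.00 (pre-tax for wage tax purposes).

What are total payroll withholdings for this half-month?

1,451.14

Wage Tax: taxable = 10,540.00 − 602.00 = 9,938.00
  1,098.20 + 19.2% × (9,938.00 − 8,400.00) = 1,098.20 + 19.2% × 1,538.00 = 1,393.50
Workforce Levy: 0.58% × 9,938.00 = 57.64
Total: 1,393.50 + 57.64 = 1,451.14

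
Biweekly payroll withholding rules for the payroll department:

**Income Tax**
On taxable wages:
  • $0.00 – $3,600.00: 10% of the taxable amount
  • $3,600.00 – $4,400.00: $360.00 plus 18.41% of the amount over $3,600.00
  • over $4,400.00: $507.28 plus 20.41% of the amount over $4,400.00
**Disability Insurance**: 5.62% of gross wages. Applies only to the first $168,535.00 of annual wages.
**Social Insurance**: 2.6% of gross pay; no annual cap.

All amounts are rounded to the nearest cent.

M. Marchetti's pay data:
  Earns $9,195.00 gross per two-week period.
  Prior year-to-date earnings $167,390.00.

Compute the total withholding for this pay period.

Income Tax: taxable = $9,195.00
  $507.28 + 20.41% × ($9,195.00 − $4,400.00) = $507.28 + 20.41% × $4,795.00 = $1,485.94
Disability Insurance: cap $168,535.00 − YTD $167,390.00 = $1,145.00 subject; 5.62% × $1,145.00 = $64.35
Social Insurance: 2.6% × $9,195.00 = $239.07
Total: $1,485.94 + $64.35 + $239.07 = $1,789.36

$1,789.36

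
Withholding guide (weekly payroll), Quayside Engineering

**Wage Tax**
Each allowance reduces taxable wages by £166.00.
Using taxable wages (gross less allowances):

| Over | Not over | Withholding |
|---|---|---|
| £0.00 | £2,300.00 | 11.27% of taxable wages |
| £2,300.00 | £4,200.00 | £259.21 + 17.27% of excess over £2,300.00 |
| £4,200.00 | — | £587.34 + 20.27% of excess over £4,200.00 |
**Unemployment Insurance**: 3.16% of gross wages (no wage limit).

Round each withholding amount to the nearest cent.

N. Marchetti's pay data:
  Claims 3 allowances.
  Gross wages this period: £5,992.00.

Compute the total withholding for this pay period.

£1,038.98

Wage Tax: taxable = £5,992.00 − 3×£166.00 = £5,494.00
  £587.34 + 20.27% × (£5,494.00 − £4,200.00) = £587.34 + 20.27% × £1,294.00 = £849.63
Unemployment Insurance: 3.16% × £5,992.00 = £189.35
Total: £849.63 + £189.35 = £1,038.98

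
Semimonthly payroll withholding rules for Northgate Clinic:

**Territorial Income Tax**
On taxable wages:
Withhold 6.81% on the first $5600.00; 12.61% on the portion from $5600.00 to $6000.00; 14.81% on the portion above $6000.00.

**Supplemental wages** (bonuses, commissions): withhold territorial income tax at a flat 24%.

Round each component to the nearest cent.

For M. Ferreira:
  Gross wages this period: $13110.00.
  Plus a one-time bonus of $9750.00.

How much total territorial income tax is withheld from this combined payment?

Territorial Income Tax: taxable = $13110.00
  $431.80 + 14.81% × ($13110.00 − $6000.00) = $431.80 + 14.81% × $7110.00 = $1484.79
Supplemental (24% flat on bonus): 24% × $9750.00 = $2340.00
Total territorial income tax: $1484.79 + $2340.00 = $3824.79

$3824.79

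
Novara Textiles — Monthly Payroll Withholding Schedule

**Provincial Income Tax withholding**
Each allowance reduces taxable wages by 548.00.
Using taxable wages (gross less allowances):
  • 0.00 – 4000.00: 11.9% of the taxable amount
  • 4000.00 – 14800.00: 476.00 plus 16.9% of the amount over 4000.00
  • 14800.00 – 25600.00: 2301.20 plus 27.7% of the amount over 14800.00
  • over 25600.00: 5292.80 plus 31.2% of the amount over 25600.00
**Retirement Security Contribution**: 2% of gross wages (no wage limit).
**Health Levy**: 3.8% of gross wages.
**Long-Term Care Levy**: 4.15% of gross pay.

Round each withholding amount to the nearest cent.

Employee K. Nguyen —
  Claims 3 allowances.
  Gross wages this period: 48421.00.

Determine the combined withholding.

16717.91

Provincial Income Tax: taxable = 48421.00 − 3×548.00 = 46777.00
  5292.80 + 31.2% × (46777.00 − 25600.00) = 5292.80 + 31.2% × 21177.00 = 11900.02
Retirement Security Contribution: 2% × 48421.00 = 968.42
Health Levy: 3.8% × 48421.00 = 1840.00
Long-Term Care Levy: 4.15% × 48421.00 = 2009.47
Total: 11900.02 + 968.42 + 1840.00 + 2009.47 = 16717.91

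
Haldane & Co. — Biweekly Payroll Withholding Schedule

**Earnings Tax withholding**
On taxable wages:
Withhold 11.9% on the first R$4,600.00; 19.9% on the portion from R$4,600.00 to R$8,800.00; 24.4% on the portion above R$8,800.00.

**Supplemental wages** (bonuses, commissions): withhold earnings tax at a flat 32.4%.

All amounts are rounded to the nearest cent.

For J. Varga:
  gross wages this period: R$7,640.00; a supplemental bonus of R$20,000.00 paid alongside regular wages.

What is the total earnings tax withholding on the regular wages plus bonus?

Earnings Tax: taxable = R$7,640.00
  R$547.40 + 19.9% × (R$7,640.00 − R$4,600.00) = R$547.40 + 19.9% × R$3,040.00 = R$1,152.36
Supplemental (32.4% flat on bonus): 32.4% × R$20,000.00 = R$6,480.00
Total earnings tax: R$1,152.36 + R$6,480.00 = R$7,632.36

R$7,632.36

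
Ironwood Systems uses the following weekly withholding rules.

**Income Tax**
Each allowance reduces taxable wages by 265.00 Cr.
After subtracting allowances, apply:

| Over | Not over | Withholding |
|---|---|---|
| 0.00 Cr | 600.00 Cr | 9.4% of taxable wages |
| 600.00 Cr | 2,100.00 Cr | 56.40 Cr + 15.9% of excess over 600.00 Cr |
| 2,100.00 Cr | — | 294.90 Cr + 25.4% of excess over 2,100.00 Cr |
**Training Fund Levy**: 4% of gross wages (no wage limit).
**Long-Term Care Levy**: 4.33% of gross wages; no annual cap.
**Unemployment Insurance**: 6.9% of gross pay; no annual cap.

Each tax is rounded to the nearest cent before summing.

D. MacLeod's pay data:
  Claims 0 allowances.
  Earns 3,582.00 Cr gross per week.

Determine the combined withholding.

1,216.87 Cr

Income Tax: taxable = 3,582.00 Cr
  294.90 Cr + 25.4% × (3,582.00 Cr − 2,100.00 Cr) = 294.90 Cr + 25.4% × 1,482.00 Cr = 671.33 Cr
Training Fund Levy: 4% × 3,582.00 Cr = 143.28 Cr
Long-Term Care Levy: 4.33% × 3,582.00 Cr = 155.10 Cr
Unemployment Insurance: 6.9% × 3,582.00 Cr = 247.16 Cr
Total: 671.33 Cr + 143.28 Cr + 155.10 Cr + 247.16 Cr = 1,216.87 Cr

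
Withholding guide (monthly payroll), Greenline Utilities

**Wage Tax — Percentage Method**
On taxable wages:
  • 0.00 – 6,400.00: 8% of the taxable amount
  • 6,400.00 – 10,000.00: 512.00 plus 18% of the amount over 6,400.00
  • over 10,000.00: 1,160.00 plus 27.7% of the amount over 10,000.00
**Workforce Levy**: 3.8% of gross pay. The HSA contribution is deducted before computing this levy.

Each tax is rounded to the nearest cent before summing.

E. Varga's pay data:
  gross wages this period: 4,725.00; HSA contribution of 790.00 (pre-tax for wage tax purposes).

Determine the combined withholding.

Wage Tax: taxable = 4,725.00 − 790.00 = 3,935.00
  8% × 3,935.00 = 314.80
Workforce Levy: 3.8% × 3,935.00 = 149.53
Total: 314.80 + 149.53 = 464.33

464.33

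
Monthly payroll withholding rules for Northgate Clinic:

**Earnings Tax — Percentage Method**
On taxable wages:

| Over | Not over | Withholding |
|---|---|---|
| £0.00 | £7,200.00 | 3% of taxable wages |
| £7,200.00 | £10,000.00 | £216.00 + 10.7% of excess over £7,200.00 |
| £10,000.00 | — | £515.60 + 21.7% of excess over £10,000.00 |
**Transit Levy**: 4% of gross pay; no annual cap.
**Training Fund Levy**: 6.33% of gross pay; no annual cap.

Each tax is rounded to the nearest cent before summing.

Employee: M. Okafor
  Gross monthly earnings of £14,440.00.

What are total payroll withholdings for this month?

Earnings Tax: taxable = £14,440.00
  £515.60 + 21.7% × (£14,440.00 − £10,000.00) = £515.60 + 21.7% × £4,440.00 = £1,479.08
Transit Levy: 4% × £14,440.00 = £577.60
Training Fund Levy: 6.33% × £14,440.00 = £914.05
Total: £1,479.08 + £577.60 + £914.05 = £2,970.73

£2,970.73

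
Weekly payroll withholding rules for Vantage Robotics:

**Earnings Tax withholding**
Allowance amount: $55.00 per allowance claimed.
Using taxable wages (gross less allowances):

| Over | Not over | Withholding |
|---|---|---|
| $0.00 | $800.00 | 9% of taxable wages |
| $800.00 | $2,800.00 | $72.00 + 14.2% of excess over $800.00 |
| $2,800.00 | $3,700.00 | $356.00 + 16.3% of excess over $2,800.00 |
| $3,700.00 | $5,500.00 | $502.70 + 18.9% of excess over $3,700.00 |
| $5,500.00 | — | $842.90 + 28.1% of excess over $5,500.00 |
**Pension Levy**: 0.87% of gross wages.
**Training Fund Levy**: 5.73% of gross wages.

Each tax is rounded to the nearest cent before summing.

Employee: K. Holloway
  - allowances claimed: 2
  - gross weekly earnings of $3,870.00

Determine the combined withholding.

$769.46

Earnings Tax: taxable = $3,870.00 − 2×$55.00 = $3,760.00
  $502.70 + 18.9% × ($3,760.00 − $3,700.00) = $502.70 + 18.9% × $60.00 = $514.04
Pension Levy: 0.87% × $3,870.00 = $33.67
Training Fund Levy: 5.73% × $3,870.00 = $221.75
Total: $514.04 + $33.67 + $221.75 = $769.46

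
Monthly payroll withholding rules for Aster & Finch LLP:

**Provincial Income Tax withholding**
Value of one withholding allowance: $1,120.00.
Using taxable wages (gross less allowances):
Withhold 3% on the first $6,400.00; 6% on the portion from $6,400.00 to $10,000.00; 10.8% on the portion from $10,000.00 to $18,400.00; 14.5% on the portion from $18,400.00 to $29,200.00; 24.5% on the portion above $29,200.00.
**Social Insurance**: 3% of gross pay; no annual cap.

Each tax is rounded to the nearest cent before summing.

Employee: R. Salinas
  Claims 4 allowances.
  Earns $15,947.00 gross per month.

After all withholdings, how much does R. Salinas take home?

$14,902.15

Provincial Income Tax: taxable = $15,947.00 − 4×$1,120.00 = $11,467.00
  $408.00 + 10.8% × ($11,467.00 − $10,000.00) = $408.00 + 10.8% × $1,467.00 = $566.44
Social Insurance: 3% × $15,947.00 = $478.41
Total withheld: $566.44 + $478.41 = $1,044.85
Net pay: $15,947.00 − $1,044.85 = $14,902.15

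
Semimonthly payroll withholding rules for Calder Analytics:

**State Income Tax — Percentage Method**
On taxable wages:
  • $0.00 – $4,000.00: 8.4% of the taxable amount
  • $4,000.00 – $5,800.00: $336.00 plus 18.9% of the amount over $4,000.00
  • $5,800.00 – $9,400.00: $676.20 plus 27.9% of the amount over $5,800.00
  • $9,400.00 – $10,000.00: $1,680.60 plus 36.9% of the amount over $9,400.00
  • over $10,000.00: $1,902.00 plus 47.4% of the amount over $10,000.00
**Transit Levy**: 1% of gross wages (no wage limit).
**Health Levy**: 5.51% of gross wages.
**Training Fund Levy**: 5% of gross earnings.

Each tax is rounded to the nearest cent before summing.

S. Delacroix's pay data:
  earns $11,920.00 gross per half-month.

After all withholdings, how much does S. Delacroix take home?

$7,735.93

State Income Tax: taxable = $11,920.00
  $1,902.00 + 47.4% × ($11,920.00 − $10,000.00) = $1,902.00 + 47.4% × $1,920.00 = $2,812.08
Transit Levy: 1% × $11,920.00 = $119.20
Health Levy: 5.51% × $11,920.00 = $656.79
Training Fund Levy: 5% × $11,920.00 = $596.00
Total withheld: $2,812.08 + $119.20 + $656.79 + $596.00 = $4,184.07
Net pay: $11,920.00 − $4,184.07 = $7,735.93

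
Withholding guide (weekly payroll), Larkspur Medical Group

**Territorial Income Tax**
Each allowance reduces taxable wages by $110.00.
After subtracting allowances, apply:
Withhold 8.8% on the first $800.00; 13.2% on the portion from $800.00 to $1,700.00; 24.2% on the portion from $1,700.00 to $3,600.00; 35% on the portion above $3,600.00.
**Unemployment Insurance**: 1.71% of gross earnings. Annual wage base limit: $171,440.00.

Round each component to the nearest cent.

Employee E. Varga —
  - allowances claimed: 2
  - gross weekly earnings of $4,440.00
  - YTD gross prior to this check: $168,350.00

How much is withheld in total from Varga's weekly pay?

Territorial Income Tax: taxable = $4,440.00 − 2×$110.00 = $4,220.00
  $649.00 + 35% × ($4,220.00 − $3,600.00) = $649.00 + 35% × $620.00 = $866.00
Unemployment Insurance: cap $171,440.00 − YTD $168,350.00 = $3,090.00 subject; 1.71% × $3,090.00 = $52.84
Total: $866.00 + $52.84 = $918.84

$918.84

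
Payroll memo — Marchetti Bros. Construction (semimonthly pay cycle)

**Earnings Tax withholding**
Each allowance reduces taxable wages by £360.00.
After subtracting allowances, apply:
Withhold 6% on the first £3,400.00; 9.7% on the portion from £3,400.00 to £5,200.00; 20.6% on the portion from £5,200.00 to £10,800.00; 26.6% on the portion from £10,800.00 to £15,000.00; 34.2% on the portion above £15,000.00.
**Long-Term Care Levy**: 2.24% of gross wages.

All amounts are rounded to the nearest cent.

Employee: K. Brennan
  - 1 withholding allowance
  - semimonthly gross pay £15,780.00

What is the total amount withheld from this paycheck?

£3,146.51

Earnings Tax: taxable = £15,780.00 − 1×£360.00 = £15,420.00
  £2,649.40 + 34.2% × (£15,420.00 − £15,000.00) = £2,649.40 + 34.2% × £420.00 = £2,793.04
Long-Term Care Levy: 2.24% × £15,780.00 = £353.47
Total: £2,793.04 + £353.47 = £3,146.51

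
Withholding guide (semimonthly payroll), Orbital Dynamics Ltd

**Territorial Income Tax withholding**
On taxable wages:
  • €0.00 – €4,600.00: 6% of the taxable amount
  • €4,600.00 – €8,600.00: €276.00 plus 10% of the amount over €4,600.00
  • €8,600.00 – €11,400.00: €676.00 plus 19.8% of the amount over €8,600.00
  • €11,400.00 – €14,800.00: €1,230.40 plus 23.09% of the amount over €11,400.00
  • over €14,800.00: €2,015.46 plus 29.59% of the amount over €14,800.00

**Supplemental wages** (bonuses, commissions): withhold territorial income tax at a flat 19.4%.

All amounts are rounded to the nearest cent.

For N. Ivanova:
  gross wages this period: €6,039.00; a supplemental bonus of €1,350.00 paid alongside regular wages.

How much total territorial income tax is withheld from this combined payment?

Territorial Income Tax: taxable = €6,039.00
  €276.00 + 10% × (€6,039.00 − €4,600.00) = €276.00 + 10% × €1,439.00 = €419.90
Supplemental (19.4% flat on bonus): 19.4% × €1,350.00 = €261.90
Total territorial income tax: €419.90 + €261.90 = €681.80

€681.80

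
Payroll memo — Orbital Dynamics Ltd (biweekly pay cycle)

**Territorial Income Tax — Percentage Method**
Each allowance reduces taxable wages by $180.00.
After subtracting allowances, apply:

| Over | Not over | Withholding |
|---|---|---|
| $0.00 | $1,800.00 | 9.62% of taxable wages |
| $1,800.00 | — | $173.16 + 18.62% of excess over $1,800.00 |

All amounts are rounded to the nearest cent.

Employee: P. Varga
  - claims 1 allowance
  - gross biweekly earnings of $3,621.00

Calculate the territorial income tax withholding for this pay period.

$478.71

Territorial Income Tax: taxable = $3,621.00 − 1×$180.00 = $3,441.00
  $173.16 + 18.62% × ($3,441.00 − $1,800.00) = $173.16 + 18.62% × $1,641.00 = $478.71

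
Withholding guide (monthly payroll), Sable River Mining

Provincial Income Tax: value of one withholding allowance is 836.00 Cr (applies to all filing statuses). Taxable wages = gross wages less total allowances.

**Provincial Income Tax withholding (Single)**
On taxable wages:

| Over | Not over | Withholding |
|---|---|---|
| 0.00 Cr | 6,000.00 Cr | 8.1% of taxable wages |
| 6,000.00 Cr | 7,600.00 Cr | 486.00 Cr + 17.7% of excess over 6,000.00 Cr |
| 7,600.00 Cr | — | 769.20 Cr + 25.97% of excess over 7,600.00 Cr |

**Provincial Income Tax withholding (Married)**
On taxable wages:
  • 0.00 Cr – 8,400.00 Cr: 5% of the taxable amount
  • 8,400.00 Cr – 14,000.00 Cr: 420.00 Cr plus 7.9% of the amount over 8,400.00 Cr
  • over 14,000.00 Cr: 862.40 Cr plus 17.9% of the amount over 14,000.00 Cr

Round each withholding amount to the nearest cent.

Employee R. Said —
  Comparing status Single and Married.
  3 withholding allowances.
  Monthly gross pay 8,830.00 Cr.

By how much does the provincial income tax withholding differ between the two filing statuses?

226.89 Cr

Provincial Income Tax (Single): taxable = 8,830.00 Cr − 3×836.00 Cr = 6,322.00 Cr
  486.00 Cr + 17.7% × (6,322.00 Cr − 6,000.00 Cr) = 486.00 Cr + 17.7% × 322.00 Cr = 542.99 Cr
Provincial Income Tax (Married): taxable = 8,830.00 Cr − 3×836.00 Cr = 6,322.00 Cr
  5% × 6,322.00 Cr = 316.10 Cr
Difference: |542.99 Cr − 316.10 Cr| = 226.89 Cr (higher under Single)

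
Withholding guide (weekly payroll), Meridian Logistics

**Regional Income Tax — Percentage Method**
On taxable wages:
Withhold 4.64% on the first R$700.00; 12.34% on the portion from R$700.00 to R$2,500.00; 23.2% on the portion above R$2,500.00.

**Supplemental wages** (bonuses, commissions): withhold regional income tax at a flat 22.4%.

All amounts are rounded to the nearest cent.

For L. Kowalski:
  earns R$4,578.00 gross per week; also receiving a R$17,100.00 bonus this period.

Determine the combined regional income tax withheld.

Regional Income Tax: taxable = R$4,578.00
  R$254.60 + 23.2% × (R$4,578.00 − R$2,500.00) = R$254.60 + 23.2% × R$2,078.00 = R$736.70
Supplemental (22.4% flat on bonus): 22.4% × R$17,100.00 = R$3,830.40
Total regional income tax: R$736.70 + R$3,830.40 = R$4,567.10

R$4,567.10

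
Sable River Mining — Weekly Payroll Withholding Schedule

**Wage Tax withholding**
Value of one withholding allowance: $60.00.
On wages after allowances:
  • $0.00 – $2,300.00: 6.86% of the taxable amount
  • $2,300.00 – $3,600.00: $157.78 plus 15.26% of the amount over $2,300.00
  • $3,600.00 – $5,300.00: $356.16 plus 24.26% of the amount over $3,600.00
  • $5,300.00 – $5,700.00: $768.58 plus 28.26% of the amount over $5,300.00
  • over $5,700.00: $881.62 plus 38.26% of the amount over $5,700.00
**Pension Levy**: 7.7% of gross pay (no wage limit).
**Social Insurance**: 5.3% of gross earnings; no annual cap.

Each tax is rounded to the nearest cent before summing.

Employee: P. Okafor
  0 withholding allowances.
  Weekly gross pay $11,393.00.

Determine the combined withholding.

Wage Tax: taxable = $11,393.00
  $881.62 + 38.26% × ($11,393.00 − $5,700.00) = $881.62 + 38.26% × $5,693.00 = $3,059.76
Pension Levy: 7.7% × $11,393.00 = $877.26
Social Insurance: 5.3% × $11,393.00 = $603.83
Total: $3,059.76 + $877.26 + $603.83 = $4,540.85

$4,540.85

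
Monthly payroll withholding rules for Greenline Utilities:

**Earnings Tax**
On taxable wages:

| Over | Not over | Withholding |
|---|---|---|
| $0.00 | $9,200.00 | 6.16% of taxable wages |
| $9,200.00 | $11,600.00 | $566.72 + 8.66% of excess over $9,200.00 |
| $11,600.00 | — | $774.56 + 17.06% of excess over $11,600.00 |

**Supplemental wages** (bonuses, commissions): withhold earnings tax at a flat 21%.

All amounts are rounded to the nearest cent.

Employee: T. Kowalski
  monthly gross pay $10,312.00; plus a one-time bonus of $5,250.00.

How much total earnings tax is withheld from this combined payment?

$1,765.52

Earnings Tax: taxable = $10,312.00
  $566.72 + 8.66% × ($10,312.00 − $9,200.00) = $566.72 + 8.66% × $1,112.00 = $663.02
Supplemental (21% flat on bonus): 21% × $5,250.00 = $1,102.50
Total earnings tax: $663.02 + $1,102.50 = $1,765.52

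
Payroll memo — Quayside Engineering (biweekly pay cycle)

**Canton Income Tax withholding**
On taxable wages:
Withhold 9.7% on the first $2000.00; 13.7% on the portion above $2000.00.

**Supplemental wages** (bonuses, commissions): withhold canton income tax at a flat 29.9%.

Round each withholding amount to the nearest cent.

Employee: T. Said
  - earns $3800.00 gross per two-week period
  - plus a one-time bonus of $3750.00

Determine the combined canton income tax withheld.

$1561.85

Canton Income Tax: taxable = $3800.00
  $194.00 + 13.7% × ($3800.00 − $2000.00) = $194.00 + 13.7% × $1800.00 = $440.60
Supplemental (29.9% flat on bonus): 29.9% × $3750.00 = $1121.25
Total canton income tax: $440.60 + $1121.25 = $1561.85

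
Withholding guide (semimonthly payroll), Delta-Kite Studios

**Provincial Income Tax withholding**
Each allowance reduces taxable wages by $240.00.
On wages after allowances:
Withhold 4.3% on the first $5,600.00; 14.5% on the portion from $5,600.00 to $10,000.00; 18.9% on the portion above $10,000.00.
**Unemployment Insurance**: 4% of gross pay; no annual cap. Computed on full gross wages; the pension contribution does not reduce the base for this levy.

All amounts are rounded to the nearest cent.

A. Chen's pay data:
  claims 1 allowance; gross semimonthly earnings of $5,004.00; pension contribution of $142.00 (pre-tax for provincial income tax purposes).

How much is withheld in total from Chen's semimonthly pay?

Provincial Income Tax: taxable = $5,004.00 − $142.00 − 1×$240.00 = $4,622.00
  4.3% × $4,622.00 = $198.75
Unemployment Insurance: 4% × $5,004.00 = $200.16
Total: $198.75 + $200.16 = $398.91

$398.91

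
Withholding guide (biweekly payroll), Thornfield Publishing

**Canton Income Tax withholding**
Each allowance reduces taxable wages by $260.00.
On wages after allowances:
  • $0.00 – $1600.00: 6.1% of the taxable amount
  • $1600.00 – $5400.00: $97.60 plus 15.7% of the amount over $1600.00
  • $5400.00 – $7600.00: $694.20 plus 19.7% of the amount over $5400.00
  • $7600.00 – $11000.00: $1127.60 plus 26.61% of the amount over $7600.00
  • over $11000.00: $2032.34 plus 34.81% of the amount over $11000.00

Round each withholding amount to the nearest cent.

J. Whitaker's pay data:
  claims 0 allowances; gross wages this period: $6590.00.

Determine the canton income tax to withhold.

$928.63

Canton Income Tax: taxable = $6590.00
  $694.20 + 19.7% × ($6590.00 − $5400.00) = $694.20 + 19.7% × $1190.00 = $928.63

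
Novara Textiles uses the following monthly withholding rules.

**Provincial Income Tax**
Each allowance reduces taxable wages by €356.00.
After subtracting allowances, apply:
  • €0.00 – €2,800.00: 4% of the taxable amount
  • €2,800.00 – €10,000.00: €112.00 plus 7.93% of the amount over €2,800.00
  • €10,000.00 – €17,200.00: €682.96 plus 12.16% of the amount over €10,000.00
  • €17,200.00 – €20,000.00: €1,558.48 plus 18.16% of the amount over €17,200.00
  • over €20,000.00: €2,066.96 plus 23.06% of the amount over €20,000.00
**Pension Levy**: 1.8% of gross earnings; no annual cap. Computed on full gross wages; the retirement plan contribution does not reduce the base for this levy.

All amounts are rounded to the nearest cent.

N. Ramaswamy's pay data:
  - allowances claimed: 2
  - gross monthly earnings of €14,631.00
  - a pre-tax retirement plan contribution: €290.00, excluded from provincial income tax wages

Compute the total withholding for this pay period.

€1,387.61

Provincial Income Tax: taxable = €14,631.00 − €290.00 − 2×€356.00 = €13,629.00
  €682.96 + 12.16% × (€13,629.00 − €10,000.00) = €682.96 + 12.16% × €3,629.00 = €1,124.25
Pension Levy: 1.8% × €14,631.00 = €263.36
Total: €1,124.25 + €263.36 = €1,387.61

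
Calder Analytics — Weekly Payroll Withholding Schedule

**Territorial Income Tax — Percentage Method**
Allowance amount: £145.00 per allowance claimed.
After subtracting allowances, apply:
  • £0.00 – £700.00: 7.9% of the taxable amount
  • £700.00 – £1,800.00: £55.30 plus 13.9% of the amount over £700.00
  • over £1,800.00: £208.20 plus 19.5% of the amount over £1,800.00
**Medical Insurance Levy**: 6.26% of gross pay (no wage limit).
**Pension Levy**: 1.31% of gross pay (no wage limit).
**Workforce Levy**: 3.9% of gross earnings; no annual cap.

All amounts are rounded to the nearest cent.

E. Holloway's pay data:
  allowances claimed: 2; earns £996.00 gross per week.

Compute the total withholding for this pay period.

£170.37

Territorial Income Tax: taxable = £996.00 − 2×£145.00 = £706.00
  £55.30 + 13.9% × (£706.00 − £700.00) = £55.30 + 13.9% × £6.00 = £56.13
Medical Insurance Levy: 6.26% × £996.00 = £62.35
Pension Levy: 1.31% × £996.00 = £13.05
Workforce Levy: 3.9% × £996.00 = £38.84
Total: £56.13 + £62.35 + £13.05 + £38.84 = £170.37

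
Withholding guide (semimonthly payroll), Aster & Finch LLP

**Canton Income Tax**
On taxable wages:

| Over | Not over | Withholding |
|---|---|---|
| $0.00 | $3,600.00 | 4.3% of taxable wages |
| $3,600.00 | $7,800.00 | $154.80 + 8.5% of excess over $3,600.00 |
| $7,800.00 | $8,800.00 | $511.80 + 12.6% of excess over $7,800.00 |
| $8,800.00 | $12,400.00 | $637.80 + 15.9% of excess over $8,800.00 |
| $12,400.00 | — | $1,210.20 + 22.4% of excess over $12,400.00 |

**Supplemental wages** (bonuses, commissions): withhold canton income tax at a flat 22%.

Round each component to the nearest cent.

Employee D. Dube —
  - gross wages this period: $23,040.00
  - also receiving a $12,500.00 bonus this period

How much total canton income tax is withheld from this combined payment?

$6,343.56

Canton Income Tax: taxable = $23,040.00
  $1,210.20 + 22.4% × ($23,040.00 − $12,400.00) = $1,210.20 + 22.4% × $10,640.00 = $3,593.56
Supplemental (22% flat on bonus): 22% × $12,500.00 = $2,750.00
Total canton income tax: $3,593.56 + $2,750.00 = $6,343.56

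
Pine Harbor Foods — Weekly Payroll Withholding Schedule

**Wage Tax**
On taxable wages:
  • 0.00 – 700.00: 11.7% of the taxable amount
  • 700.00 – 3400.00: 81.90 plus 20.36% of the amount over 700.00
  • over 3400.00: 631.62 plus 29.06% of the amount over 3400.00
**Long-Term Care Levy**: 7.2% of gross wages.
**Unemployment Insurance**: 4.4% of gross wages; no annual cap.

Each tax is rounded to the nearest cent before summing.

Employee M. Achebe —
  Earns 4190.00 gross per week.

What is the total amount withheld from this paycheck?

1347.23

Wage Tax: taxable = 4190.00
  631.62 + 29.06% × (4190.00 − 3400.00) = 631.62 + 29.06% × 790.00 = 861.19
Long-Term Care Levy: 7.2% × 4190.00 = 301.68
Unemployment Insurance: 4.4% × 4190.00 = 184.36
Total: 861.19 + 301.68 + 184.36 = 1347.23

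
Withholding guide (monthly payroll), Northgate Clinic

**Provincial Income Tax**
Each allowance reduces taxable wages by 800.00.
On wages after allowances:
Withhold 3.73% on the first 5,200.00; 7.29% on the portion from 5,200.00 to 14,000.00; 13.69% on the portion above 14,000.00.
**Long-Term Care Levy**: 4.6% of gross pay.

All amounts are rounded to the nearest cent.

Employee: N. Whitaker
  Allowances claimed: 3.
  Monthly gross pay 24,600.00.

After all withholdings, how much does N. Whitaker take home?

21,510.34

Provincial Income Tax: taxable = 24,600.00 − 3×800.00 = 22,200.00
  835.48 + 13.69% × (22,200.00 − 14,000.00) = 835.48 + 13.69% × 8,200.00 = 1,958.06
Long-Term Care Levy: 4.6% × 24,600.00 = 1,131.60
Total withheld: 1,958.06 + 1,131.60 = 3,089.66
Net pay: 24,600.00 − 3,089.66 = 21,510.34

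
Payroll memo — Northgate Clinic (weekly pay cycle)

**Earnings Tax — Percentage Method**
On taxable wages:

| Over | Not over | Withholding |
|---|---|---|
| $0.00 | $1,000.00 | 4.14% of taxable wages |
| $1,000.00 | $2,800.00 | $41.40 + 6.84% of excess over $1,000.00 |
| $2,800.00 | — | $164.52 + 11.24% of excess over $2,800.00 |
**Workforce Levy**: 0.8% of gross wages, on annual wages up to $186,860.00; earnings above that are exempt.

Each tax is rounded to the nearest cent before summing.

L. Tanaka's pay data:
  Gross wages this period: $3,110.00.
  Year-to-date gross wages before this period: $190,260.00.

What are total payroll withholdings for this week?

Earnings Tax: taxable = $3,110.00
  $164.52 + 11.24% × ($3,110.00 − $2,800.00) = $164.52 + 11.24% × $310.00 = $199.36
Workforce Levy: YTD $190,260.00 ≥ cap $186,860.00 → $0.00
Total: $199.36 + $0.00 = $199.36

$199.36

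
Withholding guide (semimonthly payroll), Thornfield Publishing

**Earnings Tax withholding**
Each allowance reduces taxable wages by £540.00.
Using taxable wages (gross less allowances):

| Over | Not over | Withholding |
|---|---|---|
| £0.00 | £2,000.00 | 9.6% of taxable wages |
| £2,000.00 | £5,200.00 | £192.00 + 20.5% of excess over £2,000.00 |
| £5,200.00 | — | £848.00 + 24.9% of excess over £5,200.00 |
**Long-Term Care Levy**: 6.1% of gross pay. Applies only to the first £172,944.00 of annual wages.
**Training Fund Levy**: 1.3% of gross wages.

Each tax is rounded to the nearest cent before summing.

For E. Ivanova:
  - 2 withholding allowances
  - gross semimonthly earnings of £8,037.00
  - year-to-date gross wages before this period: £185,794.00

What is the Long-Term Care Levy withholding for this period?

£0.00

Long-Term Care Levy: YTD £185,794.00 ≥ cap £172,944.00 → £0.00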